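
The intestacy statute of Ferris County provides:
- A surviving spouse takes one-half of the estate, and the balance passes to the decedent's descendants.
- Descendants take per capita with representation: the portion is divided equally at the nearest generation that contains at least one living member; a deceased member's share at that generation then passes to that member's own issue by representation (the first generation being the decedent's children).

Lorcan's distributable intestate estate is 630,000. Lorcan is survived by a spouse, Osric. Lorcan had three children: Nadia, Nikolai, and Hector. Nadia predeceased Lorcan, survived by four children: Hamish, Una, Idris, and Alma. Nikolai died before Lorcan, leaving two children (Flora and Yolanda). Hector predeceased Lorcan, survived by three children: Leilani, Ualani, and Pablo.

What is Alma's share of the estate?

Alma receives 35,000.

Osric takes one-half of 630,000 = 315,000. The remaining 315,000 passes to the descendants.
No child survives, so the initial division is made at the grandchildren's generation.
The descendants' portion (315,000) is divided into 9 shares of 35,000: Hamish, Una, Idris, Alma, Flora, Yolanda, Leilani, Ualani, and Pablo each take 35,000.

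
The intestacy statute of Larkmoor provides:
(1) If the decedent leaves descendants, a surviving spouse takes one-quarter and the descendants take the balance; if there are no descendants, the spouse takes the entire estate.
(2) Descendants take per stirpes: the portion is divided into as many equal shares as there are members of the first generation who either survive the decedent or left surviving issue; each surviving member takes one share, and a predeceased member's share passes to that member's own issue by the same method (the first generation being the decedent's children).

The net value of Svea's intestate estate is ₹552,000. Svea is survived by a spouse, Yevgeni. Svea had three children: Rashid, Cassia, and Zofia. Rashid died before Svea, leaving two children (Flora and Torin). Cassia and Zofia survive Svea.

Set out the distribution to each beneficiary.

Yevgeni: ₹138,000; Flora: ₹69,000; Torin: ₹69,000; Cassia: ₹138,000; Zofia: ₹138,000

Yevgeni takes one-quarter of ₹552,000 = ₹138,000. The remaining ₹414,000 passes to the descendants.
The descendants' portion (₹414,000) is divided into 3 shares of ₹138,000: Cassia and Zofia each take ₹138,000; Rashid's ₹138,000 share passes to Rashid's issue.
Rashid's share (₹138,000) is divided into 2 shares of ₹69,000: Flora and Torin each take ₹69,000.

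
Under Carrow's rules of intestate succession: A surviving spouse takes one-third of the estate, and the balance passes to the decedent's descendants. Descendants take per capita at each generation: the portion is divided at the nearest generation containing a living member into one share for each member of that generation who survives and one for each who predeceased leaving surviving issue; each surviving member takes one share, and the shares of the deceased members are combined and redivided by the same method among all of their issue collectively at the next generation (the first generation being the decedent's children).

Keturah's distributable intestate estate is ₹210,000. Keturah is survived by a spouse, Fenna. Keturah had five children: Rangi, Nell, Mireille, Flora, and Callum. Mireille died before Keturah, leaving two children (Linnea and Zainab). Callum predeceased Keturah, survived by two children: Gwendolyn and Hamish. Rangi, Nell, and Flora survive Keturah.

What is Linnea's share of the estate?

Fenna takes one-third of ₹210,000 = ₹70,000. The remaining ₹140,000 passes to the descendants.
The descendants' portion (₹140,000) is divided at the children's generation into 5 shares of ₹28,000. Rangi, Nell, and Flora each take ₹28,000. The 2 shares of the deceased (Mireille and Callum) are combined into a pool of ₹56,000.
That pool (₹56,000) is divided at the grandchildren's generation equally among Linnea, Zainab, Gwendolyn, and Hamish: ₹14,000 each.

Linnea receives ₹14,000.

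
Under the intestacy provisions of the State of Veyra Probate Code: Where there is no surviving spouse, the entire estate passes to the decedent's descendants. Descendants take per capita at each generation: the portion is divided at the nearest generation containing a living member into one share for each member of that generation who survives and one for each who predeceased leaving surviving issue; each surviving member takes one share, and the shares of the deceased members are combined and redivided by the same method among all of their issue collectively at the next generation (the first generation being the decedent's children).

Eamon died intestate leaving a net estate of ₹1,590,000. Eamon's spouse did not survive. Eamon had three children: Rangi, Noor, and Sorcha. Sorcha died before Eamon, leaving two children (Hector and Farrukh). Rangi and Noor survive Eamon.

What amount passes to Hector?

The entire ₹1,590,000 passes to the descendants.
That amount (₹1,590,000) is divided at the children's generation into 3 shares of ₹530,000. Rangi and Noor each take ₹530,000. The remaining share for the deceased Sorcha (₹530,000) is carried to the next generation.
That pool (₹530,000) is divided at the grandchildren's generation equally among Hector and Farrukh: ₹265,000 each.

Hector receives ₹265,000.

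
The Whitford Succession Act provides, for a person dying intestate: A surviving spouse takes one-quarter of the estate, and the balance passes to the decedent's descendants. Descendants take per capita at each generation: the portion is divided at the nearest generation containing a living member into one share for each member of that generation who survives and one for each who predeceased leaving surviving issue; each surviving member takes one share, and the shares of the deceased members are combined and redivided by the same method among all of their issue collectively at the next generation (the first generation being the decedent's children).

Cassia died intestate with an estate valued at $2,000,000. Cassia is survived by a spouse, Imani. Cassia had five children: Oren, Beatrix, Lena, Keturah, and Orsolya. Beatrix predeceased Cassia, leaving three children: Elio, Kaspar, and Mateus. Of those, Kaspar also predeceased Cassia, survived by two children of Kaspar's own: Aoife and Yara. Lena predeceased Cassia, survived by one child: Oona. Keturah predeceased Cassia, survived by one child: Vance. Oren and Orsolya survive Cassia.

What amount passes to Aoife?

Aoife receives $90,000.

Imani takes one-quarter of $2,000,000 = $500,000. The remaining $1,500,000 passes to the descendants.
The descendants' portion ($1,500,000) is divided at the children's generation into 5 shares of $300,000. Oren and Orsolya each take $300,000. The 3 shares of the deceased (Beatrix, Lena, and Keturah) are combined into a pool of $900,000.
That pool ($900,000) is divided at the grandchildren's generation into 5 shares of $180,000. Elio, Mateus, Oona, and Vance each take $180,000. The remaining share for the deceased Kaspar ($180,000) is carried to the next generation.
That pool ($180,000) is divided at the great-grandchildren's generation equally among Aoife and Yara: $90,000 each.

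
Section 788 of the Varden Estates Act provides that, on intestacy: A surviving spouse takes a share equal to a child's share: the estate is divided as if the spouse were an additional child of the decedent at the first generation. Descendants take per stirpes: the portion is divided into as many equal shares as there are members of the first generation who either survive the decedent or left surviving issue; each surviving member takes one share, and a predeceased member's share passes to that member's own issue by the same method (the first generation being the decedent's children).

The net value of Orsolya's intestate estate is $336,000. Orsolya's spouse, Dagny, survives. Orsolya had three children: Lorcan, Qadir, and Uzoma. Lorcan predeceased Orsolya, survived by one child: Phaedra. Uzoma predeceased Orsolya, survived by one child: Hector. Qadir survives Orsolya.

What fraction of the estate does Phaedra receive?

The spouse counts as an additional share at the children's level, so there are 4 primary shares of $84,000. Dagny takes one such share ($84,000).
The children's combined portion ($252,000) is divided into 3 shares of $84,000: Qadir takes $84,000; Lorcan's $84,000 share passes to Lorcan's issue; Uzoma's $84,000 share passes to Uzoma's issue.
Lorcan's share ($84,000) passes entirely to Phaedra.
Uzoma's share ($84,000) passes entirely to Hector.

Phaedra receives 1/4 of the estate.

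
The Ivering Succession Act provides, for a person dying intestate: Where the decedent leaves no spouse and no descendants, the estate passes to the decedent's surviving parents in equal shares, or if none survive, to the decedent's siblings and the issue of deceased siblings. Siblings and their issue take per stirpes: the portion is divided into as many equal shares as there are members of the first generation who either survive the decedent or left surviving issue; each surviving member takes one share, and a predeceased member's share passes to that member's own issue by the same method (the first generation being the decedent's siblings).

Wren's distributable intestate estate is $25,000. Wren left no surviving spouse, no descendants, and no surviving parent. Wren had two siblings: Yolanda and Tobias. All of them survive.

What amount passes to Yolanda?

The entire $25,000 passes to the siblings and their issue.
That amount ($25,000) is divided into 2 shares of $12,500: Yolanda and Tobias each take $12,500.

Yolanda receives $12,500.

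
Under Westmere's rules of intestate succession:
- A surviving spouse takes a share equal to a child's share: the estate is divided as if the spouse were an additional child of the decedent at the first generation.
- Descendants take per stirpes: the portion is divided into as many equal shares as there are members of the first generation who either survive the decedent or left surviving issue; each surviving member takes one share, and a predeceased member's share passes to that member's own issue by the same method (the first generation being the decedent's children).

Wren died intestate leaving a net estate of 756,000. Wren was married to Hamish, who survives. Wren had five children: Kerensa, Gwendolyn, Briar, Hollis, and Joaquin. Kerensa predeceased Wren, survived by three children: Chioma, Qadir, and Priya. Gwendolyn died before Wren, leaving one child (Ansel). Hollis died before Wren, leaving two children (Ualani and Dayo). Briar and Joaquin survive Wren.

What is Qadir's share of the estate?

The spouse counts as an additional share at the children's level, so there are 6 primary shares of 126,000. Hamish takes one such share (126,000).
The children's combined portion (630,000) is divided into 5 shares of 126,000: Briar and Joaquin each take 126,000; Kerensa's 126,000 share passes to Kerensa's issue; Gwendolyn's 126,000 share passes to Gwendolyn's issue; Hollis's 126,000 share passes to Hollis's issue.
Kerensa's share (126,000) is divided into 3 shares of 42,000: Chioma, Qadir, and Priya each take 42,000.
Gwendolyn's share (126,000) passes entirely to Ansel.
Hollis's share (126,000) is divided into 2 shares of 63,000: Ualani and Dayo each take 63,000.

Qadir receives 42,000.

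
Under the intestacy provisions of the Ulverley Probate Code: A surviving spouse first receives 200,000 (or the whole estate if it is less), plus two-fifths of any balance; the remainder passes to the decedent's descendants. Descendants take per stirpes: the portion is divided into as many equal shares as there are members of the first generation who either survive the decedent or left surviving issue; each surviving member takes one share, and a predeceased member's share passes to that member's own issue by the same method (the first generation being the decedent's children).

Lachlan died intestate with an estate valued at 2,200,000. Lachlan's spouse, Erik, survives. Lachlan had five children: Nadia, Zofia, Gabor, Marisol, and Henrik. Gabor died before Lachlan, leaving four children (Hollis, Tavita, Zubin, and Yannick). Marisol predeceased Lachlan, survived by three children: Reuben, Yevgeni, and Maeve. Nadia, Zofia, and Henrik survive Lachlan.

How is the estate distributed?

Erik: 1,000,000; Nadia: 240,000; Zofia: 240,000; Hollis: 60,000; Tavita: 60,000; Zubin: 60,000; Yannick: 60,000; Reuben: 80,000; Yevgeni: 80,000; Maeve: 80,000; Henrik: 240,000

Erik first takes 200,000, leaving a balance of 2,000,000. Erik then takes two-fifths of the balance (800,000), for a total of 1,000,000. The remaining 1,200,000 passes to the descendants.
The descendants' portion (1,200,000) is divided into 5 shares of 240,000: Nadia, Zofia, and Henrik each take 240,000; Gabor's 240,000 share passes to Gabor's issue; Marisol's 240,000 share passes to Marisol's issue.
Gabor's share (240,000) is divided into 4 shares of 60,000: Hollis, Tavita, Zubin, and Yannick each take 60,000.
Marisol's share (240,000) is divided into 3 shares of 80,000: Reuben, Yevgeni, and Maeve each take 80,000.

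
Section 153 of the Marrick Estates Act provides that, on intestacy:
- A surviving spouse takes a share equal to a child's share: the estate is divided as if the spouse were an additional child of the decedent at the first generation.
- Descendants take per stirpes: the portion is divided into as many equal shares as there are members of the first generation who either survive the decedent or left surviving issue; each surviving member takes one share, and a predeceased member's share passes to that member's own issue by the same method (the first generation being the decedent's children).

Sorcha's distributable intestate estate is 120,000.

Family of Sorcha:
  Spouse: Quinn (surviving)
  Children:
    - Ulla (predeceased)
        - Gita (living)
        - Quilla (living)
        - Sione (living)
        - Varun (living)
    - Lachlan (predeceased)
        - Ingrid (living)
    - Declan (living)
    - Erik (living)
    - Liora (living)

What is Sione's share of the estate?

Sione receives 5,000.

The spouse counts as an additional share at the children's level, so there are 6 primary shares of 20,000. Quinn takes one such share (20,000).
The children's combined portion (100,000) is divided into 5 shares of 20,000: Declan, Erik, and Liora each take 20,000; Ulla's 20,000 share passes to Ulla's issue; Lachlan's 20,000 share passes to Lachlan's issue.
Ulla's share (20,000) is divided into 4 shares of 5,000: Gita, Quilla, Sione, and Varun each take 5,000.
Lachlan's share (20,000) passes entirely to Ingrid.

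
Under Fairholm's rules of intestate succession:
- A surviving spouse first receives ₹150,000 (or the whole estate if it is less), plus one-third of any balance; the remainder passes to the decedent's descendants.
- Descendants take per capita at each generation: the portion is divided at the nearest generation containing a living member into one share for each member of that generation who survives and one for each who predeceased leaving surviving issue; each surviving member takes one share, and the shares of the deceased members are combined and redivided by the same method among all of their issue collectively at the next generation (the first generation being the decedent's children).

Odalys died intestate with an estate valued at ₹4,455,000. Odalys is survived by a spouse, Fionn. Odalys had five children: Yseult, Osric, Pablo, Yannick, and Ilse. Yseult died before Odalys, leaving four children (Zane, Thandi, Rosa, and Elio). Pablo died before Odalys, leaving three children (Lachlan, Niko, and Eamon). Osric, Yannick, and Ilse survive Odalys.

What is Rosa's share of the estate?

Fionn first takes ₹150,000, leaving a balance of ₹4,305,000. Fionn then takes one-third of the balance (₹1,435,000), for a total of ₹1,585,000. The remaining ₹2,870,000 passes to the descendants.
The descendants' portion (₹2,870,000) is divided at the children's generation into 5 shares of ₹574,000. Osric, Yannick, and Ilse each take ₹574,000. The 2 shares of the deceased (Yseult and Pablo) are combined into a pool of ₹1,148,000.
That pool (₹1,148,000) is divided at the grandchildren's generation equally among Zane, Thandi, Rosa, Elio, Lachlan, Niko, and Eamon: ₹164,000 each.

Rosa receives ₹164,000.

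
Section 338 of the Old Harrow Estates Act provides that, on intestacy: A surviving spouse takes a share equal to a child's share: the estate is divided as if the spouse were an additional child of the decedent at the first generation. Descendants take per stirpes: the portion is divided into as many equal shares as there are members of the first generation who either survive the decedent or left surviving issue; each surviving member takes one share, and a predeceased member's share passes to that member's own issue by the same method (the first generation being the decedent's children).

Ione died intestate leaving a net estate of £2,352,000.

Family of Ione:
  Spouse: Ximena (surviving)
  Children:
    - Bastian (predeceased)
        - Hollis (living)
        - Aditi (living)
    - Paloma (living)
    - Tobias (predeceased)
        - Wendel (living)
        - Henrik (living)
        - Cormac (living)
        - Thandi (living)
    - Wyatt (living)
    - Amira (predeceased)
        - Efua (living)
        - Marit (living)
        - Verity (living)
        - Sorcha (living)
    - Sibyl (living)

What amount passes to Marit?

Marit receives £84,000.

The spouse counts as an additional share at the children's level, so there are 7 primary shares of £336,000. Ximena takes one such share (£336,000).
The children's combined portion (£2,016,000) is divided into 6 shares of £336,000: Paloma, Wyatt, and Sibyl each take £336,000; Bastian's £336,000 share passes to Bastian's issue; Tobias's £336,000 share passes to Tobias's issue; Amira's £336,000 share passes to Amira's issue.
Bastian's share (£336,000) is divided into 2 shares of £168,000: Hollis and Aditi each take £168,000.
Tobias's share (£336,000) is divided into 4 shares of £84,000: Wendel, Henrik, Cormac, and Thandi each take £84,000.
Amira's share (£336,000) is divided into 4 shares of £84,000: Efua, Marit, Verity, and Sorcha each take £84,000.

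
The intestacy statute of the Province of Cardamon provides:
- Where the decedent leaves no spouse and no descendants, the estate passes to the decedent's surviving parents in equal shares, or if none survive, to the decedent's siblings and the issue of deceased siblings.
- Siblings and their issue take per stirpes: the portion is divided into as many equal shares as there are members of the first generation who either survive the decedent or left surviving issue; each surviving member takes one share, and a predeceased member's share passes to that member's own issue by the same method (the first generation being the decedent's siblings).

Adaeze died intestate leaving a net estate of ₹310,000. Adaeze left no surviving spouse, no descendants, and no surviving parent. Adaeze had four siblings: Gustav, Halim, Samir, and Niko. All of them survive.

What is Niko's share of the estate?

Niko receives ₹77,500.

The entire ₹310,000 passes to the siblings and their issue.
That amount (₹310,000) is divided into 4 shares of ₹77,500: Gustav, Halim, Samir, and Niko each take ₹77,500.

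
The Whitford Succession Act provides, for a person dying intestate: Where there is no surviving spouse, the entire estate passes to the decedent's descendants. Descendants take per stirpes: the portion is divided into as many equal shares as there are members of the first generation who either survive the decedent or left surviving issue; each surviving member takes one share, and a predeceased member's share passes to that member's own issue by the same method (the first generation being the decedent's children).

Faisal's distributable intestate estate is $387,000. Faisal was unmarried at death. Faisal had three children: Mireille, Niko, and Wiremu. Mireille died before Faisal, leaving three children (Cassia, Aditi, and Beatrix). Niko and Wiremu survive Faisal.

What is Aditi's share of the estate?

Aditi receives $43,000.

The entire $387,000 passes to the descendants.
That amount ($387,000) is divided into 3 shares of $129,000: Niko and Wiremu each take $129,000; Mireille's $129,000 share passes to Mireille's issue.
Mireille's share ($129,000) is divided into 3 shares of $43,000: Cassia, Aditi, and Beatrix each take $43,000.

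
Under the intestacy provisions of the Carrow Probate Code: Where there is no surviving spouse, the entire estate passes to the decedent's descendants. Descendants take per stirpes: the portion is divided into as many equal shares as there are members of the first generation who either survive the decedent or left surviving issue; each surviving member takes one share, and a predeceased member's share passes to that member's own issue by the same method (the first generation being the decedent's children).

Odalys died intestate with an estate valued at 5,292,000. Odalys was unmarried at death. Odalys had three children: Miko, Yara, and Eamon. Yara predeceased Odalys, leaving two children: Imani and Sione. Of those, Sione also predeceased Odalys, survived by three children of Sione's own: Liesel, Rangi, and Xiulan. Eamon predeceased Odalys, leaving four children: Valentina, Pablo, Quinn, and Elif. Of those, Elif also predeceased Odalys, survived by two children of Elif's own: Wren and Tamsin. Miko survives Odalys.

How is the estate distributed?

Miko: 1,764,000; Imani: 882,000; Liesel: 294,000; Rangi: 294,000; Xiulan: 294,000; Valentina: 441,000; Pablo: 441,000; Quinn: 441,000; Wren: 220,500; Tamsin: 220,500

The entire 5,292,000 passes to the descendants.
That amount (5,292,000) is divided into 3 shares of 1,764,000: Miko takes 1,764,000; Yara's 1,764,000 share passes to Yara's issue; Eamon's 1,764,000 share passes to Eamon's issue.
Yara's share (1,764,000) is divided into 2 shares of 882,000: Imani takes 882,000; Sione's 882,000 share passes to Sione's issue.
Sione's share (882,000) is divided into 3 shares of 294,000: Liesel, Rangi, and Xiulan each take 294,000.
Eamon's share (1,764,000) is divided into 4 shares of 441,000: Valentina, Pablo, and Quinn each take 441,000; Elif's 441,000 share passes to Elif's issue.
Elif's share (441,000) is divided into 2 shares of 220,500: Wren and Tamsin each take 220,500.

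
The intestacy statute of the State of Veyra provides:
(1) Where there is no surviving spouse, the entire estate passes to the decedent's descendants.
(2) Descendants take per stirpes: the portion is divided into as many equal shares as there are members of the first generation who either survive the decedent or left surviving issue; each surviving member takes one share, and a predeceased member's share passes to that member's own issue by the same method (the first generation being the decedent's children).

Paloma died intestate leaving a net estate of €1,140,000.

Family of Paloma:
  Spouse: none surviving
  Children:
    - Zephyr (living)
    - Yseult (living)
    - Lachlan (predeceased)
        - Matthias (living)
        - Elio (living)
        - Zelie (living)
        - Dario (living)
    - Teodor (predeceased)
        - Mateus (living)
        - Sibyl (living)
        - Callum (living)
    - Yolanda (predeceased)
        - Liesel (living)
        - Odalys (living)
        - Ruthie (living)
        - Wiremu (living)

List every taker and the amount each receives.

Zephyr: €228,000; Yseult: €228,000; Matthias: €57,000; Elio: €57,000; Zelie: €57,000; Dario: €57,000; Mateus: €76,000; Sibyl: €76,000; Callum: €76,000; Liesel: €57,000; Odalys: €57,000; Ruthie: €57,000; Wiremu: €57,000

The entire €1,140,000 passes to the descendants.
That amount (€1,140,000) is divided into 5 shares of €228,000: Zephyr and Yseult each take €228,000; Lachlan's €228,000 share passes to Lachlan's issue; Teodor's €228,000 share passes to Teodor's issue; Yolanda's €228,000 share passes to Yolanda's issue.
Lachlan's share (€228,000) is divided into 4 shares of €57,000: Matthias, Elio, Zelie, and Dario each take €57,000.
Teodor's share (€228,000) is divided into 3 shares of €76,000: Mateus, Sibyl, and Callum each take €76,000.
Yolanda's share (€228,000) is divided into 4 shares of €57,000: Liesel, Odalys, Ruthie, and Wiremu each take €57,000.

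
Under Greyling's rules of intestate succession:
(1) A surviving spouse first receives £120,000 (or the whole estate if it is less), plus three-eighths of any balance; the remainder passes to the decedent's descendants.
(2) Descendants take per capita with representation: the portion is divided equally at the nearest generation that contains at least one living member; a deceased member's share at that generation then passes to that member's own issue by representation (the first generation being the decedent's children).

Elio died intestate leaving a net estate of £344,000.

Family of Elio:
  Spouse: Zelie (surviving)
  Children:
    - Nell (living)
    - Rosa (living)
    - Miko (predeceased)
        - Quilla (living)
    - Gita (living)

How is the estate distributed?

Zelie first takes £120,000, leaving a balance of £224,000. Zelie then takes three-eighths of the balance (£84,000), for a total of £204,000. The remaining £140,000 passes to the descendants.
The descendants' portion (£140,000) is divided into 4 shares of £35,000: Nell, Rosa, and Gita each take £35,000; Miko's £35,000 share passes to Miko's issue.
Miko's share (£35,000) passes entirely to Quilla.

Zelie: £204,000; Nell: £35,000; Rosa: £35,000; Quilla: £35,000; Gita: £35,000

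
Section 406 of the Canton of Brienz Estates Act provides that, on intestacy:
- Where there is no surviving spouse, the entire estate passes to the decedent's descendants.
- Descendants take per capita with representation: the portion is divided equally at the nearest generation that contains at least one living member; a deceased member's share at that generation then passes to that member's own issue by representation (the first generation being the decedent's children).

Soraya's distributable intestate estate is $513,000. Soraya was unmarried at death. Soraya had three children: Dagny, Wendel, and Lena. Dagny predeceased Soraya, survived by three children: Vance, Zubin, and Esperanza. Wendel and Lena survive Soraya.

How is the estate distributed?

Vance: $57,000; Zubin: $57,000; Esperanza: $57,000; Wendel: $171,000; Lena: $171,000

The entire $513,000 passes to the descendants.
That amount ($513,000) is divided into 3 shares of $171,000: Wendel and Lena each take $171,000; Dagny's $171,000 share passes to Dagny's issue.
Dagny's share ($171,000) is divided into 3 shares of $57,000: Vance, Zubin, and Esperanza each take $57,000.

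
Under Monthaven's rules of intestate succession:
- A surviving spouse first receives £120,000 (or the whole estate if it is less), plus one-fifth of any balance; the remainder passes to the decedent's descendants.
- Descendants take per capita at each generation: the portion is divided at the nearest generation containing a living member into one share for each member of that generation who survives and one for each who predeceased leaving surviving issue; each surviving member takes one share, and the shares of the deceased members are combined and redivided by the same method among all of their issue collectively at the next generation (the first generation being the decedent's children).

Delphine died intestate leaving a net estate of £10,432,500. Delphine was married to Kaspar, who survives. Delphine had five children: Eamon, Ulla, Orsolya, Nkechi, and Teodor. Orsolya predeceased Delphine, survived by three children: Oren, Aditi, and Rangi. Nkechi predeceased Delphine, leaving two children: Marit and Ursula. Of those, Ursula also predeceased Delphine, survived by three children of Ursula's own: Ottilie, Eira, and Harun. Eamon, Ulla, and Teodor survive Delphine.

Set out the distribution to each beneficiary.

Kaspar: £2,182,500; Eamon: £1,650,000; Ulla: £1,650,000; Oren: £660,000; Aditi: £660,000; Rangi: £660,000; Marit: £660,000; Ottilie: £220,000; Eira: £220,000; Harun: £220,000; Teodor: £1,650,000

Kaspar first takes £120,000, leaving a balance of £10,312,500. Kaspar then takes one-fifth of the balance (£2,062,500), for a total of £2,182,500. The remaining £8,250,000 passes to the descendants.
The descendants' portion (£8,250,000) is divided at the children's generation into 5 shares of £1,650,000. Eamon, Ulla, and Teodor each take £1,650,000. The 2 shares of the deceased (Orsolya and Nkechi) are combined into a pool of £3,300,000.
That pool (£3,300,000) is divided at the grandchildren's generation into 5 shares of £660,000. Oren, Aditi, Rangi, and Marit each take £660,000. The remaining share for the deceased Ursula (£660,000) is carried to the next generation.
That pool (£660,000) is divided at the great-grandchildren's generation equally among Ottilie, Eira, and Harun: £220,000 each.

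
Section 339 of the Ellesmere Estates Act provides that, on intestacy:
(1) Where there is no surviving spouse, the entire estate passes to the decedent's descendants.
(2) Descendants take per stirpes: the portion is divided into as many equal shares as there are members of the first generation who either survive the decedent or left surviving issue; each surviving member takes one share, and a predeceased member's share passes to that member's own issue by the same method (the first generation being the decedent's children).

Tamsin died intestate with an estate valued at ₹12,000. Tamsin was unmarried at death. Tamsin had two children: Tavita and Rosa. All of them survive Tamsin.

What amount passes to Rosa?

The entire ₹12,000 passes to the descendants.
That amount (₹12,000) is divided into 2 shares of ₹6,000: Tavita and Rosa each take ₹6,000.

Rosa receives ₹6,000.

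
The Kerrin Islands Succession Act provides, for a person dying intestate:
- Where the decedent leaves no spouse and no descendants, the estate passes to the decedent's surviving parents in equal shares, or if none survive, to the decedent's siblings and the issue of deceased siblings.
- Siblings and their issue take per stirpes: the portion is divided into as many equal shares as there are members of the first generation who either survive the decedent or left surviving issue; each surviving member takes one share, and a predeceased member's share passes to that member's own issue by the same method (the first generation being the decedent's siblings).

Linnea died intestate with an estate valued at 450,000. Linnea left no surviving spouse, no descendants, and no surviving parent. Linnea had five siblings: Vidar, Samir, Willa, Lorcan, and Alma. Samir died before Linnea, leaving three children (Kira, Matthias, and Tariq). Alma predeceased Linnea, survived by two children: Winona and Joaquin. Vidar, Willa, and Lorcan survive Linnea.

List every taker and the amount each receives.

Vidar: 90,000; Kira: 30,000; Matthias: 30,000; Tariq: 30,000; Willa: 90,000; Lorcan: 90,000; Winona: 45,000; Joaquin: 45,000

The entire 450,000 passes to the siblings and their issue.
That amount (450,000) is divided into 5 shares of 90,000: Vidar, Willa, and Lorcan each take 90,000; Samir's 90,000 share passes to Samir's issue; Alma's 90,000 share passes to Alma's issue.
Samir's share (90,000) is divided into 3 shares of 30,000: Kira, Matthias, and Tariq each take 30,000.
Alma's share (90,000) is divided into 2 shares of 45,000: Winona and Joaquin each take 45,000.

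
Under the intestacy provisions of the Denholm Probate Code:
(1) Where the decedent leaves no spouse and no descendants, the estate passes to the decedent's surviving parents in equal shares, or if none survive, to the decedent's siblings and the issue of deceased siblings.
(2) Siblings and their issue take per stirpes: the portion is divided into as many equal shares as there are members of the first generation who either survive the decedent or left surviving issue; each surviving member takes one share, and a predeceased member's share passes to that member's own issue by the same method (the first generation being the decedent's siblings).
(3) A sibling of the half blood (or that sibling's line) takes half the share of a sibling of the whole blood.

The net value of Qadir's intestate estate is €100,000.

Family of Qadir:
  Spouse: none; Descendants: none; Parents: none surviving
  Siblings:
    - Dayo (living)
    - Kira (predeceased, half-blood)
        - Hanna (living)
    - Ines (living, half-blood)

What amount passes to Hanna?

The entire €100,000 passes to the siblings and their issue.
Counting each half-blood sibling's line as half a unit, there are 2 units in €100,000, so one unit is €50,000. Whole-blood lines (Dayo) take €50,000 each; half-blood lines (Kira and Ines) take €25,000 each.
Kira's share (€25,000) passes entirely to Hanna.

Hanna receives €25,000.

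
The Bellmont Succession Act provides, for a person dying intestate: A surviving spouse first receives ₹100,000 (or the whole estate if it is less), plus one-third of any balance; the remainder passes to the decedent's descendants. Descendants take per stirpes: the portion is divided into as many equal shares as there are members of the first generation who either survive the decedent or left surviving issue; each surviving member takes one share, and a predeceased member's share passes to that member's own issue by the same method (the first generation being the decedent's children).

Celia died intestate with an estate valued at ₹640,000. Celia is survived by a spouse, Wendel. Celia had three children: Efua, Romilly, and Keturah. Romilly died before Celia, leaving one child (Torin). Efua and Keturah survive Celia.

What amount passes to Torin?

Wendel first takes ₹100,000, leaving a balance of ₹540,000. Wendel then takes one-third of the balance (₹180,000), for a total of ₹280,000. The remaining ₹360,000 passes to the descendants.
The descendants' portion (₹360,000) is divided into 3 shares of ₹120,000: Efua and Keturah each take ₹120,000; Romilly's ₹120,000 share passes to Romilly's issue.
Romilly's share (₹120,000) passes entirely to Torin.

Torin receives ₹120,000.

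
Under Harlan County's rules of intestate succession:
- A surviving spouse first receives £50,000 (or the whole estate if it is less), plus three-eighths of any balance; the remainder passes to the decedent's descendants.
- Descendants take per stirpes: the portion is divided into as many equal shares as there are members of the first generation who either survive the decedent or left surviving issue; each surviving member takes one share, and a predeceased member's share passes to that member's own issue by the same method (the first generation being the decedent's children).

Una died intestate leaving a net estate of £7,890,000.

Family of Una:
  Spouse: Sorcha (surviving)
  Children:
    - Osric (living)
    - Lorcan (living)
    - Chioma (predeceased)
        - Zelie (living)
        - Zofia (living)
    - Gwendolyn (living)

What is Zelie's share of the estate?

Sorcha first takes £50,000, leaving a balance of £7,840,000. Sorcha then takes three-eighths of the balance (£2,940,000), for a total of £2,990,000. The remaining £4,900,000 passes to the descendants.
The descendants' portion (£4,900,000) is divided into 4 shares of £1,225,000: Osric, Lorcan, and Gwendolyn each take £1,225,000; Chioma's £1,225,000 share passes to Chioma's issue.
Chioma's share (£1,225,000) is divided into 2 shares of £612,500: Zelie and Zofia each take £612,500.

Zelie receives £612,500.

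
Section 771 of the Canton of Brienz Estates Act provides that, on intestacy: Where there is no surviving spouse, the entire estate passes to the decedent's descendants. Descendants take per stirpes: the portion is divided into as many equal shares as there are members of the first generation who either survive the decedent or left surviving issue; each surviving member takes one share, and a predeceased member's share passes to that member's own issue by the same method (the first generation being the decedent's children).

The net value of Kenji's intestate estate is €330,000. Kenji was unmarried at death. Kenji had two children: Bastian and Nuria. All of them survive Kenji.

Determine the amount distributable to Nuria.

The entire €330,000 passes to the descendants.
That amount (€330,000) is divided into 2 shares of €165,000: Bastian and Nuria each take €165,000.

Nuria receives €165,000.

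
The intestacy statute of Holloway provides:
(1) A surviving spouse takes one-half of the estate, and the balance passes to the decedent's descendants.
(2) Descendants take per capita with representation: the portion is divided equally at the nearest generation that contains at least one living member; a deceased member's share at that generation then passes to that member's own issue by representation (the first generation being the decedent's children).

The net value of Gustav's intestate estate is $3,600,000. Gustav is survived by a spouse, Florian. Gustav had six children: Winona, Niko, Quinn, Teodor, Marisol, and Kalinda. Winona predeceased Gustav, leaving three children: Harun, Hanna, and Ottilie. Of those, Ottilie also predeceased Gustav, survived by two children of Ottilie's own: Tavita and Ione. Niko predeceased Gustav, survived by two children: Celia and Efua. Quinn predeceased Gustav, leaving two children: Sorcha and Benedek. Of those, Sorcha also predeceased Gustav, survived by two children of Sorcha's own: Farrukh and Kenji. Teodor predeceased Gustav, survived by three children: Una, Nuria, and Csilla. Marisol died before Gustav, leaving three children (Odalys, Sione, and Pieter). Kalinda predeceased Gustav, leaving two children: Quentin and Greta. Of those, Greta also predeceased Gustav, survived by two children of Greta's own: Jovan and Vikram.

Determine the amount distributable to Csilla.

Csilla receives $120,000.

Florian takes one-half of $3,600,000 = $1,800,000. The remaining $1,800,000 passes to the descendants.
No child survives, so the initial division is made at the grandchildren's generation.
The descendants' portion ($1,800,000) is divided into 15 shares of $120,000: Harun, Hanna, Celia, Efua, Benedek, Una, Nuria, Csilla, Odalys, Sione, Pieter, and Quentin each take $120,000; Ottilie's $120,000 share passes to Ottilie's issue; Sorcha's $120,000 share passes to Sorcha's issue; Greta's $120,000 share passes to Greta's issue.
Ottilie's share ($120,000) is divided into 2 shares of $60,000: Tavita and Ione each take $60,000.
Sorcha's share ($120,000) is divided into 2 shares of $60,000: Farrukh and Kenji each take $60,000.
Greta's share ($120,000) is divided into 2 shares of $60,000: Jovan and Vikram each take $60,000.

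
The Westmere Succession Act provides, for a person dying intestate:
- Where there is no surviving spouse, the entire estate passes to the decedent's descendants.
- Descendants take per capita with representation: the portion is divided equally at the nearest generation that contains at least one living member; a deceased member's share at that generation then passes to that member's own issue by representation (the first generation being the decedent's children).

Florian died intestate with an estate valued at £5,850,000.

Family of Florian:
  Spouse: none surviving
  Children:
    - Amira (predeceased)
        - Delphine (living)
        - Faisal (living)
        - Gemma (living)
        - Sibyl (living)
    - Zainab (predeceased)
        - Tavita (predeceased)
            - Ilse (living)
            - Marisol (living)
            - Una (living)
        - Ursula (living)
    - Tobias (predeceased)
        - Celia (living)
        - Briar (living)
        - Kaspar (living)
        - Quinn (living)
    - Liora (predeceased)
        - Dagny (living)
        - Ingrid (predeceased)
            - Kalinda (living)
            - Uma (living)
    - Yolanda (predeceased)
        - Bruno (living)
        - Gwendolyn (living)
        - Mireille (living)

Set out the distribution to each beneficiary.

The entire £5,850,000 passes to the descendants.
No child survives, so the initial division is made at the grandchildren's generation.
That amount (£5,850,000) is divided into 15 shares of £390,000: Delphine, Faisal, Gemma, Sibyl, Ursula, Celia, Briar, Kaspar, Quinn, Dagny, Bruno, Gwendolyn, and Mireille each take £390,000; Tavita's £390,000 share passes to Tavita's issue; Ingrid's £390,000 share passes to Ingrid's issue.
Tavita's share (£390,000) is divided into 3 shares of £130,000: Ilse, Marisol, and Una each take £130,000.
Ingrid's share (£390,000) is divided into 2 shares of £195,000: Kalinda and Uma each take £195,000.

Delphine: £390,000; Faisal: £390,000; Gemma: £390,000; Sibyl: £390,000; Ilse: £130,000; Marisol: £130,000; Una: £130,000; Ursula: £390,000; Celia: £390,000; Briar: £390,000; Kaspar: £390,000; Quinn: £390,000; Dagny: £390,000; Kalinda: £195,000; Uma: £195,000; Bruno: £390,000; Gwendolyn: £390,000; Mireille: £390,000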